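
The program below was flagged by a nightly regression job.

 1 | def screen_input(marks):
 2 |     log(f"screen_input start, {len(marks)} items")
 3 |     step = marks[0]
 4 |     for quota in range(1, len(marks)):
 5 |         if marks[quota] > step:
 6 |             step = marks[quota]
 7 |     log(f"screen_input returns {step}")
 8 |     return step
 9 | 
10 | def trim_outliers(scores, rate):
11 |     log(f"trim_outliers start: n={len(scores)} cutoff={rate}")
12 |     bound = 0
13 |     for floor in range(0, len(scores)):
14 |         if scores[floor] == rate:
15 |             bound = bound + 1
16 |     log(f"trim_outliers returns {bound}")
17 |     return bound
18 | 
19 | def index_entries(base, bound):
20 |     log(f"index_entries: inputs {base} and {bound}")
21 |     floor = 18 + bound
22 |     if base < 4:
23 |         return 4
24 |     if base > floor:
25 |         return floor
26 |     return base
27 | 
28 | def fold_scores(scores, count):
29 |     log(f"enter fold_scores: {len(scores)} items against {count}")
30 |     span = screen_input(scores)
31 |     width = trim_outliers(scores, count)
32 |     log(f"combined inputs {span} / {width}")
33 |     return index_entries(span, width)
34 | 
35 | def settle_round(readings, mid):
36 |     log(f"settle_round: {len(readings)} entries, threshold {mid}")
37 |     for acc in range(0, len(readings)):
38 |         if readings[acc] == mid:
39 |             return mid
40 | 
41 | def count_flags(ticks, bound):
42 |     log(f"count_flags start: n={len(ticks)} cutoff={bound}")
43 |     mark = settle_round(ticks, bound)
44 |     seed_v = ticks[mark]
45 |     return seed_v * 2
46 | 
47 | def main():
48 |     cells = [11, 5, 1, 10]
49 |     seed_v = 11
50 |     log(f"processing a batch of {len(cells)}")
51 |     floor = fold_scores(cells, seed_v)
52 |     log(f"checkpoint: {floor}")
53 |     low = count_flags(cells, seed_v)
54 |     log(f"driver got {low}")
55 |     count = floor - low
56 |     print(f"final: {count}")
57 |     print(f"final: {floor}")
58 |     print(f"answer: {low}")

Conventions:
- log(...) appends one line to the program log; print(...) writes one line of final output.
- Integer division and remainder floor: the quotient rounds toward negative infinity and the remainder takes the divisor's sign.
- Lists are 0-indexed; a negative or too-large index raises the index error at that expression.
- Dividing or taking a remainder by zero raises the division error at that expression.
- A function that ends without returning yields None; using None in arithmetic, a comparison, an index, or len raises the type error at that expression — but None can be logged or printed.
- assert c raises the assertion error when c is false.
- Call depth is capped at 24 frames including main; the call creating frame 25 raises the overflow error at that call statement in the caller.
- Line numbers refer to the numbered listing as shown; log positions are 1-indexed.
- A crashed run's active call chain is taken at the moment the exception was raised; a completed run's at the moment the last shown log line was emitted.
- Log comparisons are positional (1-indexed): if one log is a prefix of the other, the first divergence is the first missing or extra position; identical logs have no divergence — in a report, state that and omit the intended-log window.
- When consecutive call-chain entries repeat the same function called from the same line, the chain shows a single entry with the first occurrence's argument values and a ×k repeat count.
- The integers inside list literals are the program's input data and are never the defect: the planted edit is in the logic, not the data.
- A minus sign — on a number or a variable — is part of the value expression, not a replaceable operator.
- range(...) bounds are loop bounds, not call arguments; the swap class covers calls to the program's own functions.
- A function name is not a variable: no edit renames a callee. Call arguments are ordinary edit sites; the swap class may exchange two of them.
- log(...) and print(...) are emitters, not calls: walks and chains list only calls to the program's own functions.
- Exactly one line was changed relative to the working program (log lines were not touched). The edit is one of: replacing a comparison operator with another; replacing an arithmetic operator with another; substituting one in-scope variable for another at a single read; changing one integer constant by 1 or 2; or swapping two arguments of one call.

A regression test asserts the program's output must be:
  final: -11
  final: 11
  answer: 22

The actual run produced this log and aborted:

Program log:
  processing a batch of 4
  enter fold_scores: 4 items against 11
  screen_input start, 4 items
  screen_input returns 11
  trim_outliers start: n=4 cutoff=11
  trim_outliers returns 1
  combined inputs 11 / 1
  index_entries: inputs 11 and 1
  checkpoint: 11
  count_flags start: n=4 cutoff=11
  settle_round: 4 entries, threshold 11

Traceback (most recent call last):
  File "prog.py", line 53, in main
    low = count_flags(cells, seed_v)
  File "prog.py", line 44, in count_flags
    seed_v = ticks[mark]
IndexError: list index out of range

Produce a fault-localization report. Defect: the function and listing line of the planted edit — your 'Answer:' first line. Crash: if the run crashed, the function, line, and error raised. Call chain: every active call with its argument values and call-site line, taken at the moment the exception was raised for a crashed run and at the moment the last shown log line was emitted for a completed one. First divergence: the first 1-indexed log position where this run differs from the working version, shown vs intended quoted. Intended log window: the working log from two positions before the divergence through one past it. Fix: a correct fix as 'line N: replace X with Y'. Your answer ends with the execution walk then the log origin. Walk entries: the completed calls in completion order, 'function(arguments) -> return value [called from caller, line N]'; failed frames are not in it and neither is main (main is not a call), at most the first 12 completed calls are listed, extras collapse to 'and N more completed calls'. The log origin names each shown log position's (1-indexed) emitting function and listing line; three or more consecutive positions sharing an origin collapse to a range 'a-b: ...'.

Answer: the defect is in settle_round at line 39.
The tell: Only 11 log lines were emitted before the run died; the intended continuation was 'driver got 22'.
Crash: count_flags, line 44, IndexError.
Call chain: main -> count_flags([11, 5, 1, 10], 11) (called at line 53).
First divergence: position 12 (shown log ended at 11 lines; the working version continues: 'driver got 22').
Intended log window:
  10: count_flags start: n=4 cutoff=11
  11: settle_round: 4 entries, threshold 11
  12: driver got 22
Execution walk:
  screen_input([11, 5, 1, 10]) -> 11  [called from fold_scores, line 30]
  trim_outliers([11, 5, 1, 10], 11) -> 1  [called from fold_scores, line 31]
  index_entries(11, 1) -> 11  [called from fold_scores, line 33]
  fold_scores([11, 5, 1, 10], 11) -> 11  [called from main, line 51]
  settle_round([11, 5, 1, 10], 11) -> 11  [called from count_flags, line 43]
Log origins:
  1: from main, line 50
  2: from fold_scores, line 29
  3: from screen_input, line 2
  4: from screen_input, line 7
  5: from trim_outliers, line 11
  6: from trim_outliers, line 16
  7: from fold_scores, line 32
  8: from index_entries, line 20
  9: from main, line 52
  10: from count_flags, line 42
  11: from settle_round, line 36
A correct fix: line 39: replace `mid` with `acc`.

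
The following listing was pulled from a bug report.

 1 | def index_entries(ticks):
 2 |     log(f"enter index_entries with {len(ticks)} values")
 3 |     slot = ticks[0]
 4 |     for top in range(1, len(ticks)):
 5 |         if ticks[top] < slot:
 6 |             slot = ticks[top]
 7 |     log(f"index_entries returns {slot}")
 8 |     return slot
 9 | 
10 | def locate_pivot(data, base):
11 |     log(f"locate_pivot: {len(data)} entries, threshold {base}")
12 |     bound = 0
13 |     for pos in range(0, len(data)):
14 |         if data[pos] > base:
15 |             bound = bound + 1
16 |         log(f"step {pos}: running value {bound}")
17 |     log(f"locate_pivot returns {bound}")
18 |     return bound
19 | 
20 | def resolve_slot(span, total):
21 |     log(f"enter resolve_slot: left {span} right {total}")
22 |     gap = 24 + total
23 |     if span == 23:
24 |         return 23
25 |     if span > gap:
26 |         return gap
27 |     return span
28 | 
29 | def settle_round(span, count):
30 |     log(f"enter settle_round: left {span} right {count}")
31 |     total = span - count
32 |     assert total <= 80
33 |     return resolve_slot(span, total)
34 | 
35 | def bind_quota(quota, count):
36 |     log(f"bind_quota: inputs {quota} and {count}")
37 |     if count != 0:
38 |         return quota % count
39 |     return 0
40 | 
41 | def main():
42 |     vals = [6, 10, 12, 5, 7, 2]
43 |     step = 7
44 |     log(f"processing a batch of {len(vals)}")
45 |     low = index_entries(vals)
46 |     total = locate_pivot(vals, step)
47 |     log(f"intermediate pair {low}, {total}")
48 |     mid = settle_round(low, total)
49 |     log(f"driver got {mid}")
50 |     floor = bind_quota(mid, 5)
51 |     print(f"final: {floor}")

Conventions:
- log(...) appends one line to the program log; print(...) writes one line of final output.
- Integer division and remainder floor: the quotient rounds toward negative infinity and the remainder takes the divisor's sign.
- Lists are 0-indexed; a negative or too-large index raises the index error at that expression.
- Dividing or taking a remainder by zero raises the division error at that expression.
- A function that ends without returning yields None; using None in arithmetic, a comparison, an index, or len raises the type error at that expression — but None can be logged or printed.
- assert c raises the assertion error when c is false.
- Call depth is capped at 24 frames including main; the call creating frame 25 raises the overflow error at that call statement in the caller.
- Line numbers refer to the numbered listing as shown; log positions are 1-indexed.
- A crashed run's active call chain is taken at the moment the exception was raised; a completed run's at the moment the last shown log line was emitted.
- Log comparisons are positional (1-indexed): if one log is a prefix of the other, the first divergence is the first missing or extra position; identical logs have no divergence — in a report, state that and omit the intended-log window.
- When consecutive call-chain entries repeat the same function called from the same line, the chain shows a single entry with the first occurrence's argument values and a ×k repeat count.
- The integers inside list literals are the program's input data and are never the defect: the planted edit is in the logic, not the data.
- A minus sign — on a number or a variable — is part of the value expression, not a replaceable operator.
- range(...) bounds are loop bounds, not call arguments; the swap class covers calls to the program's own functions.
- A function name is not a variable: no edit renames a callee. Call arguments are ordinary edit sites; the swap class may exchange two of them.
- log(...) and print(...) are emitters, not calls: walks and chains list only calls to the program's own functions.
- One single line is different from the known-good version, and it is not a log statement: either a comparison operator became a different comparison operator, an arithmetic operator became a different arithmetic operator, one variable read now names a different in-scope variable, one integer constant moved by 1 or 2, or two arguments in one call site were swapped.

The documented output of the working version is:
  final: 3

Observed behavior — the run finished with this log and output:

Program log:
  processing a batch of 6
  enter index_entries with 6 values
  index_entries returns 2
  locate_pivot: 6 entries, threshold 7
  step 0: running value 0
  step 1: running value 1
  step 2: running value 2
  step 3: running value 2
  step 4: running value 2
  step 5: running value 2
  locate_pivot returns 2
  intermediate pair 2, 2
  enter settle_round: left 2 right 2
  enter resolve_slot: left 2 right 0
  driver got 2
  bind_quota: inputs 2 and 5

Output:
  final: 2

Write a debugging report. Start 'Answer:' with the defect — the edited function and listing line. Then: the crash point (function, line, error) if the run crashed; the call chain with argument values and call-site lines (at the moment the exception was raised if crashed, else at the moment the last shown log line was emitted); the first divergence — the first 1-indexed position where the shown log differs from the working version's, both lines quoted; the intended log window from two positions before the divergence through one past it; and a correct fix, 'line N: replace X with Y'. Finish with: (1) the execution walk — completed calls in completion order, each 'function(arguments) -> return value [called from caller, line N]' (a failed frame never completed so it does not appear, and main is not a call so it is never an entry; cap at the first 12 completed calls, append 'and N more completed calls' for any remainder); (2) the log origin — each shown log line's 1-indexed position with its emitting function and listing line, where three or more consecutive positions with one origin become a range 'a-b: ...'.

Answer: the defect is in resolve_slot at line 23.
Key observation: The earliest visible damage is log position 15 — 'driver got 2' rather than the intended 'driver got 23'.
Call chain: main -> bind_quota(2, 5) (called at line 50).
First divergence: position 15 — the shown line 'driver got 2' should read 'driver got 23'.
Intended log window:
  13: enter settle_round: left 2 right 2
  14: enter resolve_slot: left 2 right 0
  15: driver got 23
  16: bind_quota: inputs 23 and 5
Execution walk:
  index_entries([6, 10, 12, 5, 7, 2]) -> 2  [called from main, line 45]
  locate_pivot([6, 10, 12, 5, 7, 2], 7) -> 2  [called from main, line 46]
  resolve_slot(2, 0) -> 2  [called from settle_round, line 33]
  settle_round(2, 2) -> 2  [called from main, line 48]
  bind_quota(2, 5) -> 2  [called from main, line 50]
Log line origins:
  1: emitted by main (line 44)
  2: emitted by index_entries (line 2)
  3: emitted by index_entries (line 7)
  4: emitted by locate_pivot (line 11)
  5-10: emitted by locate_pivot (line 16)
  11: emitted by locate_pivot (line 17)
  12: emitted by main (line 47)
  13: emitted by settle_round (line 30)
  14: emitted by resolve_slot (line 21)
  15: emitted by main (line 49)
  16: emitted by bind_quota (line 36)
A correct fix: line 23: replace `==` with `<`.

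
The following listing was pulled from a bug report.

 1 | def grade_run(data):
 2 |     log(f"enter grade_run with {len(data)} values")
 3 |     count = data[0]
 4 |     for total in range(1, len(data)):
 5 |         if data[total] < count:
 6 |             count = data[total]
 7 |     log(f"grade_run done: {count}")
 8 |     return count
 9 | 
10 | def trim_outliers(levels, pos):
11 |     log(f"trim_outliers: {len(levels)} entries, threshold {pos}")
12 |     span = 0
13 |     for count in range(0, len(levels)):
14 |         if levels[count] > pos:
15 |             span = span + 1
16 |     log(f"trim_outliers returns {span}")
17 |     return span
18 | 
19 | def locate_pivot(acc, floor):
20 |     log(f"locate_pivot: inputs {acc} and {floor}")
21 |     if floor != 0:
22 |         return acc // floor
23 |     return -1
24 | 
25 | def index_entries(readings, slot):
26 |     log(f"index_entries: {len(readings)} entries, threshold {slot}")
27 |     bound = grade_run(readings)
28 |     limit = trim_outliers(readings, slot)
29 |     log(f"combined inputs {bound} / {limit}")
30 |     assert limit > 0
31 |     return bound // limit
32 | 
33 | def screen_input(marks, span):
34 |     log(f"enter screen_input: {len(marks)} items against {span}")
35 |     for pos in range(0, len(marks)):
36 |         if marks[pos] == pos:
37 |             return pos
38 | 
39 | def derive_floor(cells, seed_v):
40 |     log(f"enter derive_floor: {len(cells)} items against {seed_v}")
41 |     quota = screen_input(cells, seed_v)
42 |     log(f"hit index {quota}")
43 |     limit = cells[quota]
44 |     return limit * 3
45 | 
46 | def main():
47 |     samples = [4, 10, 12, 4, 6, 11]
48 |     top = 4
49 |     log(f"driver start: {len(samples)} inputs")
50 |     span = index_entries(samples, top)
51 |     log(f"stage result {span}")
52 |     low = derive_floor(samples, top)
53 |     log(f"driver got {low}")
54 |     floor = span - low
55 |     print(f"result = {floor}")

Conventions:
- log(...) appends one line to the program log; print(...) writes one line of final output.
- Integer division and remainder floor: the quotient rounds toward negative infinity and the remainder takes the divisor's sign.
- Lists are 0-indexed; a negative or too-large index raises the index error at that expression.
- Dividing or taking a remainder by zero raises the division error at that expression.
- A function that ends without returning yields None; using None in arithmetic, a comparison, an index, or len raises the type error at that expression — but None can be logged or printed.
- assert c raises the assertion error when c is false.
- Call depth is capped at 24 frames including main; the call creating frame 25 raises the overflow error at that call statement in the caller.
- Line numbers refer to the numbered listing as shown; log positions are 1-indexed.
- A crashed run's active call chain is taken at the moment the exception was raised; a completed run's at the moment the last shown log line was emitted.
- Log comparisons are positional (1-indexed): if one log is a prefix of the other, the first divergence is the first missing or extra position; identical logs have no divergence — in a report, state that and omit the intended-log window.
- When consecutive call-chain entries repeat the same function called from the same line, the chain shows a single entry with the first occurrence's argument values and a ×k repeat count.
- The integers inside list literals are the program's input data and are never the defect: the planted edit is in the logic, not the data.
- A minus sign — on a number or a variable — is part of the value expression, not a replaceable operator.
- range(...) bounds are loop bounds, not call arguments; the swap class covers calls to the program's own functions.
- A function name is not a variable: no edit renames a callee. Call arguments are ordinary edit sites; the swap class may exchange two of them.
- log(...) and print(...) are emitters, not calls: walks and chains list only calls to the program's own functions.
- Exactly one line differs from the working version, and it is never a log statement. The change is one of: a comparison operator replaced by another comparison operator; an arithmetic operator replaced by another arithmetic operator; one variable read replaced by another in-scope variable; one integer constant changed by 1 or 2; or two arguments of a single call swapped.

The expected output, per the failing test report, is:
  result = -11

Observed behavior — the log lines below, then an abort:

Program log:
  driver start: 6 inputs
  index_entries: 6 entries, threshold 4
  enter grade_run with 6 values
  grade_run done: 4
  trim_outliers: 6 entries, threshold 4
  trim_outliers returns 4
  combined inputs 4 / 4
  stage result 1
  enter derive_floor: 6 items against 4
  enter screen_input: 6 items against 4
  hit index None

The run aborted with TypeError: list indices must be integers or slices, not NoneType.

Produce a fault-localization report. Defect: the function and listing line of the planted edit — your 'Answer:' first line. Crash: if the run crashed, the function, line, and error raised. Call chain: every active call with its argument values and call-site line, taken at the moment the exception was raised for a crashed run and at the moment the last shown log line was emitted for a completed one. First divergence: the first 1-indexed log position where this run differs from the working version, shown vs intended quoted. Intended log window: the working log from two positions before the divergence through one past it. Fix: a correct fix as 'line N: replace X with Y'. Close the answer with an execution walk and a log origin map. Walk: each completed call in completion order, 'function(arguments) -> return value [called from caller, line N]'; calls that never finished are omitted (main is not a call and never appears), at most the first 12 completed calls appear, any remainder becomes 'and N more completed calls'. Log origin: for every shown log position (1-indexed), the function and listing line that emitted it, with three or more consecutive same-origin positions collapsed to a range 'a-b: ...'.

Answer: the defect is in screen_input at line 36.
Core observation: At log position 11 the runs split — shown 'hit index None', but the working version logs 'hit index 0'.
Crash: derive_floor, line 43, TypeError.
Call chain: main -> derive_floor([4, 10, 12, 4, 6, 11], 4) (called at line 52).
First divergence: position 11 — the shown line 'hit index None' should read 'hit index 0'.
Intended log window:
  9: enter derive_floor: 6 items against 4
  10: enter screen_input: 6 items against 4
  11: hit index 0
  12: driver got 12
Execution walk:
  grade_run([4, 10, 12, 4, 6, 11]) -> 4  [called from index_entries, line 27]
  trim_outliers([4, 10, 12, 4, 6, 11], 4) -> 4  [called from index_entries, line 28]
  index_entries([4, 10, 12, 4, 6, 11], 4) -> 1  [called from main, line 50]
  screen_input([4, 10, 12, 4, 6, 11], 4) -> None  [called from derive_floor, line 41]
Origin of each log line:
  1: emitted by main (line 49)
  2: emitted by index_entries (line 26)
  3: emitted by grade_run (line 2)
  4: emitted by grade_run (line 7)
  5: emitted by trim_outliers (line 11)
  6: emitted by trim_outliers (line 16)
  7: emitted by index_entries (line 29)
  8: emitted by main (line 51)
  9: emitted by derive_floor (line 40)
  10: emitted by screen_input (line 34)
  11: emitted by derive_floor (line 42)
A correct fix: line 36: replace `marks[pos] == pos` with `marks[pos] == span`.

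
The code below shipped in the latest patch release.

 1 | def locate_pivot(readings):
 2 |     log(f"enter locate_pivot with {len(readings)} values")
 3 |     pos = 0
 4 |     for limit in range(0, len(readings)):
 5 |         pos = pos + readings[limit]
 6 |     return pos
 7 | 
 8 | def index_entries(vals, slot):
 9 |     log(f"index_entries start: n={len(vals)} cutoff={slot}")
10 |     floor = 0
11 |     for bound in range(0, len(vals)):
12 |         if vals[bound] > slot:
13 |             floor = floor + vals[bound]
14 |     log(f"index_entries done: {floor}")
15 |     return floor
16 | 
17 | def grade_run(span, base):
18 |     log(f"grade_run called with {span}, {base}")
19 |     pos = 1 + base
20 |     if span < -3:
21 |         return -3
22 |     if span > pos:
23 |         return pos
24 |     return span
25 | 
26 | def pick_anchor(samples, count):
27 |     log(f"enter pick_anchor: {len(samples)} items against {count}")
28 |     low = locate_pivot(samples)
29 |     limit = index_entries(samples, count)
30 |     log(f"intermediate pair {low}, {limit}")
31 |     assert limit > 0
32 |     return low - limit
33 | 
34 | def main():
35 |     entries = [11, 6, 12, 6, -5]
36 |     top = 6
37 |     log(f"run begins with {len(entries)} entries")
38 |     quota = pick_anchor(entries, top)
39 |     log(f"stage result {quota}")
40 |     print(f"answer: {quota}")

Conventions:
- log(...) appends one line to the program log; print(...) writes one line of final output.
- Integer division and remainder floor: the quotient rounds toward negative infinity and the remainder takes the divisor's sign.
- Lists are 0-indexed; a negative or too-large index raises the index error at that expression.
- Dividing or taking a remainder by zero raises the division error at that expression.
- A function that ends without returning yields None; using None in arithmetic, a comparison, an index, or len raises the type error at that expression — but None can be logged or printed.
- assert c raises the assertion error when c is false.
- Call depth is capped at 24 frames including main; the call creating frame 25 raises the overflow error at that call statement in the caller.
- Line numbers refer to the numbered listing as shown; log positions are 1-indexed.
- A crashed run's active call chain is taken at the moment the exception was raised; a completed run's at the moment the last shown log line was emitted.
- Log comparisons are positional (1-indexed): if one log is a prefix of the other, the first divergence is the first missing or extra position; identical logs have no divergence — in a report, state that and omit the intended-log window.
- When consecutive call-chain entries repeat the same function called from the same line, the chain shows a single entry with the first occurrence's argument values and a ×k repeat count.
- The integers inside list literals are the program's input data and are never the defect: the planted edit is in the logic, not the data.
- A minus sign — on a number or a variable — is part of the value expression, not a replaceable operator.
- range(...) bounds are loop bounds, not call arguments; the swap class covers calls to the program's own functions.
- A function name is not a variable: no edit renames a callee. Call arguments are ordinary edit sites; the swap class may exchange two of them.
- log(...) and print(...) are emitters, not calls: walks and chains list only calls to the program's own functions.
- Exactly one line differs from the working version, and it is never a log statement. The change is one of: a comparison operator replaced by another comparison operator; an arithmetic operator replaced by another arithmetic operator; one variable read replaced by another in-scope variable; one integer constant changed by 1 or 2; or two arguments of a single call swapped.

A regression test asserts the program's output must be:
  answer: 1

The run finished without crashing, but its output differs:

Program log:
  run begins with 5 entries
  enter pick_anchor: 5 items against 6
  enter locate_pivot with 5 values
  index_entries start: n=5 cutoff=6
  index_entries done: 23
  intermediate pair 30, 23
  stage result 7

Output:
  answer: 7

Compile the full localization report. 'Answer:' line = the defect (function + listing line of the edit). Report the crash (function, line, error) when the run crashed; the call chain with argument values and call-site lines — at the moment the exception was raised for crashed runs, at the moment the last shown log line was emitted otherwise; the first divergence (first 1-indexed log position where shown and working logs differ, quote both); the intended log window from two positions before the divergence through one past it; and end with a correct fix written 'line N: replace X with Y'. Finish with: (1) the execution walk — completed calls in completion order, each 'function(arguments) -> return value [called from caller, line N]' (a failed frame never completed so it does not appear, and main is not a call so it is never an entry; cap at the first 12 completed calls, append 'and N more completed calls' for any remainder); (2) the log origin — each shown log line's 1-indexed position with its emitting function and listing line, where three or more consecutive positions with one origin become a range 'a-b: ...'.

Answer: the defect is in pick_anchor at line 32.
The tell: At log position 7 the runs split — shown 'stage result 7', but the working version logs 'stage result 1'.
Call chain: main.
First divergence: position 7 — shown 'stage result 7', intended 'stage result 1'.
Intended log window:
  5: index_entries done: 23
  6: intermediate pair 30, 23
  7: stage result 1
Execution walk:
  locate_pivot([11, 6, 12, 6, -5]) -> 30  [called from pick_anchor, line 28]
  index_entries([11, 6, 12, 6, -5], 6) -> 23  [called from pick_anchor, line 29]
  pick_anchor([11, 6, 12, 6, -5], 6) -> 7  [called from main, line 38]
Origin of each log line:
  1: logged in main at line 37
  2: logged in pick_anchor at line 27
  3: logged in locate_pivot at line 2
  4: logged in index_entries at line 9
  5: logged in index_entries at line 14
  6: logged in pick_anchor at line 30
  7: logged in main at line 39
A correct fix: line 32: replace `-` with `//`.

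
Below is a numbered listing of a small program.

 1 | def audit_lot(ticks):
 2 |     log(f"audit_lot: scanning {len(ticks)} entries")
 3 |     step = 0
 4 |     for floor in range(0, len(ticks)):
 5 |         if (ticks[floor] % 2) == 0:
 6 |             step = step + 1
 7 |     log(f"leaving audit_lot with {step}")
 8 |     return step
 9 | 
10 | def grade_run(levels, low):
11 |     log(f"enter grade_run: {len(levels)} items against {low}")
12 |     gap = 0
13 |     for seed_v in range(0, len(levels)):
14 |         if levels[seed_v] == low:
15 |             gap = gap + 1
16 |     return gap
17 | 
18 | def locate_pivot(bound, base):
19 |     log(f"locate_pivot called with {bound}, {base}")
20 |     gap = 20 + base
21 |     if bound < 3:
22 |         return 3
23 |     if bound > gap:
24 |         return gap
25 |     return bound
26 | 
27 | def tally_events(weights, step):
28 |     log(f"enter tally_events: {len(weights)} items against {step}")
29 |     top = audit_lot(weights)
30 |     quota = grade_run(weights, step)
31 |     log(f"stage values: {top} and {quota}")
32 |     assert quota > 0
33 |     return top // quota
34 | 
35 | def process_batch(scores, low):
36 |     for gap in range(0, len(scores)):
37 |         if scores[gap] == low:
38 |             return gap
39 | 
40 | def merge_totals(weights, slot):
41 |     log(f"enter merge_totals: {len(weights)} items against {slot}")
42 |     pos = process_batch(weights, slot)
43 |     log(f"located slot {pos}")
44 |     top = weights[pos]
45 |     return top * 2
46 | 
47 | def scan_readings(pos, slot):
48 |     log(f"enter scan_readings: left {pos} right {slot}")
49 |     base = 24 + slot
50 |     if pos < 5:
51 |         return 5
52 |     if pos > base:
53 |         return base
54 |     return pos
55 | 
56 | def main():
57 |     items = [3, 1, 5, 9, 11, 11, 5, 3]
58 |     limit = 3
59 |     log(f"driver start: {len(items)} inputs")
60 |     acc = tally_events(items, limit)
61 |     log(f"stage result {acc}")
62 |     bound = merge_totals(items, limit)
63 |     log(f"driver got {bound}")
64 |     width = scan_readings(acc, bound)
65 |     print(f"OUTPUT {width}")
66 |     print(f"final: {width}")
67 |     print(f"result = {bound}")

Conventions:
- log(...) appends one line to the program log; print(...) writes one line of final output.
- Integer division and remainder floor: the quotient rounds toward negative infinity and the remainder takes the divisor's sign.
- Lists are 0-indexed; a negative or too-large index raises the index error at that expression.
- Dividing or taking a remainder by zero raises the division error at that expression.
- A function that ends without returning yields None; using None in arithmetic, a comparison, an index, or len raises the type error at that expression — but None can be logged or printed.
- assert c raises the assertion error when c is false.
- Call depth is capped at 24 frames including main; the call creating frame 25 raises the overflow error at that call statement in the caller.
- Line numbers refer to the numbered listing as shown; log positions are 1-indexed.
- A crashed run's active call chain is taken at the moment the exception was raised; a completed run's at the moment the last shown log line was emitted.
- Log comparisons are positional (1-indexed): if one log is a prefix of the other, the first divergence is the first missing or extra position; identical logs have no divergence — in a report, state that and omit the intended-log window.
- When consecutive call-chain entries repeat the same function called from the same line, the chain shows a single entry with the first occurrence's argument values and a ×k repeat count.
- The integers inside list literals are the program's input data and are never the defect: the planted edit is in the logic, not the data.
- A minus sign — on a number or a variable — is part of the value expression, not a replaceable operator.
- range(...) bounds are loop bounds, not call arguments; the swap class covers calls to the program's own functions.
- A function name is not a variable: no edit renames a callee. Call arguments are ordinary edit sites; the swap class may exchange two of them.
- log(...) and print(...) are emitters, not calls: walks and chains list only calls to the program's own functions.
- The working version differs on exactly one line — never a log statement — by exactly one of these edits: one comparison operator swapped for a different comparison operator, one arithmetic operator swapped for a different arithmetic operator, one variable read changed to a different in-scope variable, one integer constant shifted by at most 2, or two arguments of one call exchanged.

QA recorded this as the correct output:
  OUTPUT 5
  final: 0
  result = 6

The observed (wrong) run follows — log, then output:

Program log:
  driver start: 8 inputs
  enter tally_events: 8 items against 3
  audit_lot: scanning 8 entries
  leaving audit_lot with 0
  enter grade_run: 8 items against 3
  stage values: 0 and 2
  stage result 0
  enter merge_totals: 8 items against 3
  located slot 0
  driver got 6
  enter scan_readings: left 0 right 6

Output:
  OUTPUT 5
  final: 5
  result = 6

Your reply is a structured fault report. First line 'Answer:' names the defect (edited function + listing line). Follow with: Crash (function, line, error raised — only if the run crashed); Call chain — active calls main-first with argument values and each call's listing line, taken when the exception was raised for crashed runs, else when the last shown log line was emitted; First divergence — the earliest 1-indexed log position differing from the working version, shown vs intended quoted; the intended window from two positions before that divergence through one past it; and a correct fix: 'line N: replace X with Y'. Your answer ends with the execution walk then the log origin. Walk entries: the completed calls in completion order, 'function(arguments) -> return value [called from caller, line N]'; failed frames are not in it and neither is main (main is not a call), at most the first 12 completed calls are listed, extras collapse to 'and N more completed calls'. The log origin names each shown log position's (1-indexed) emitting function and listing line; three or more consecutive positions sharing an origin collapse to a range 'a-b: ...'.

Answer: the defect is in main at line 66.
Key fact: Nothing in the log betrays the bug — only the output does.
Call chain: main -> scan_readings(0, 6) (called at line 64).
First divergence: none (the log streams are identical).
Execution walk:
  audit_lot([3, 1, 5, 9, 11, 11, 5, 3]) -> 0  [called from tally_events, line 29]
  grade_run([3, 1, 5, 9, 11, 11, 5, 3], 3) -> 2  [called from tally_events, line 30]
  tally_events([3, 1, 5, 9, 11, 11, 5, 3], 3) -> 0  [called from main, line 60]
  process_batch([3, 1, 5, 9, 11, 11, 5, 3], 3) -> 0  [called from merge_totals, line 42]
  merge_totals([3, 1, 5, 9, 11, 11, 5, 3], 3) -> 6  [called from main, line 62]
  scan_readings(0, 6) -> 5  [called from main, line 64]
Log origins:
  1 — main, line 59
  2 — tally_events, line 28
  3 — audit_lot, line 2
  4 — audit_lot, line 7
  5 — grade_run, line 11
  6 — tally_events, line 31
  7 — main, line 61
  8 — merge_totals, line 41
  9 — merge_totals, line 43
  10 — main, line 63
  11 — scan_readings, line 48
A correct fix: line 66: replace `width` with `acc`.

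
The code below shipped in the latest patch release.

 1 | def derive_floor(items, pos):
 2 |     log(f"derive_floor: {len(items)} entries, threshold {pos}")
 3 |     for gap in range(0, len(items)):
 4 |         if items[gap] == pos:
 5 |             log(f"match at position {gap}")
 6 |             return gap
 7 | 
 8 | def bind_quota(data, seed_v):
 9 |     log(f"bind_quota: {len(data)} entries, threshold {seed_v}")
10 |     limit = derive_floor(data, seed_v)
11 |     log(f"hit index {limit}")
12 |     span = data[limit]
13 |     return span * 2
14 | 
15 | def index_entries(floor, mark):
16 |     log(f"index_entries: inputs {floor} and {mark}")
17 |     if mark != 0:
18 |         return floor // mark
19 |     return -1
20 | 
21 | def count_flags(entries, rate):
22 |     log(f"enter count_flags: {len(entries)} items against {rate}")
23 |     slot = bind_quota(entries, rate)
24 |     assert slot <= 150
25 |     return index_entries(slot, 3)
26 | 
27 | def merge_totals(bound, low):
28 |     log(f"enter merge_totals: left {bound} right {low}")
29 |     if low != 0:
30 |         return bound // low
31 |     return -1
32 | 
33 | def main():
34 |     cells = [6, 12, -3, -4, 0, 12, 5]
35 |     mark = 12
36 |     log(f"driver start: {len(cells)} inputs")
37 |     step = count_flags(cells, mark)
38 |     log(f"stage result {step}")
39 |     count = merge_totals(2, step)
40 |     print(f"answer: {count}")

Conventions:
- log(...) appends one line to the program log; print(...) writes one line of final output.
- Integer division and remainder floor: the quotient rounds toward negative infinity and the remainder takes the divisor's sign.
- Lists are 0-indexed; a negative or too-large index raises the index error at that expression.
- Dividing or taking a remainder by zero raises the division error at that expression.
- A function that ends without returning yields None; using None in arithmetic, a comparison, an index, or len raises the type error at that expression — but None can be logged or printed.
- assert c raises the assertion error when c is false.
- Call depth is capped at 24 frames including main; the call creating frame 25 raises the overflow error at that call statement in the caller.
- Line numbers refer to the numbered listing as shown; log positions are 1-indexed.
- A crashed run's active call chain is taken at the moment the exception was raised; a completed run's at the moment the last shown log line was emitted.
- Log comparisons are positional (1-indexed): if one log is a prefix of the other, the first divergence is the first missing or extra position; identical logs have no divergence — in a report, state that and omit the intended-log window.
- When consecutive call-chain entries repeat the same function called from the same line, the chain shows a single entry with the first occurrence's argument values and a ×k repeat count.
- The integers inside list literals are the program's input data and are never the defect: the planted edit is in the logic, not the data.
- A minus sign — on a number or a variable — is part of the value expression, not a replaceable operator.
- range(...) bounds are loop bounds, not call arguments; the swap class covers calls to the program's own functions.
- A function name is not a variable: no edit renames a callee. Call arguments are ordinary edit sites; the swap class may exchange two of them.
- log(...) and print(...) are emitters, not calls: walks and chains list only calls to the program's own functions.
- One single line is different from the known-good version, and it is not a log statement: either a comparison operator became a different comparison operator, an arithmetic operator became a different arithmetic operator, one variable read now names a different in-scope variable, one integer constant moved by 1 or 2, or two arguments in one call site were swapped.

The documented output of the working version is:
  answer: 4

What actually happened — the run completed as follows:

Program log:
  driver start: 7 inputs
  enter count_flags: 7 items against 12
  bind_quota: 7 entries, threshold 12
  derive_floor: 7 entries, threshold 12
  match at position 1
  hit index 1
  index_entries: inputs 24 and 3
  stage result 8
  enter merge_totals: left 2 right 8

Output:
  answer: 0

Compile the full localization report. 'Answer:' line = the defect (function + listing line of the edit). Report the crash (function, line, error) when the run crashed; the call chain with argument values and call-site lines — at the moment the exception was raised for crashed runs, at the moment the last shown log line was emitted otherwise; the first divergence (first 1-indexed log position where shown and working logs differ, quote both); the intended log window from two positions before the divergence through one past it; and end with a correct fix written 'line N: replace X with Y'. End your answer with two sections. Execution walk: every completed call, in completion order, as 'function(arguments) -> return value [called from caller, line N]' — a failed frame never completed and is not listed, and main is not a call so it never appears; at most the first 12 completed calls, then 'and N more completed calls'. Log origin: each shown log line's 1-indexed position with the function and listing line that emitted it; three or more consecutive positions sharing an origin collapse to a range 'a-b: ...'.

Answer: the defect is in main at line 39.
Core observation: The log first diverges at position 9: the faulty run prints 'enter merge_totals: left 2 right 8' where the working version prints 'enter merge_totals: left 8 right 2'.
Call chain: main -> merge_totals(2, 8) (called at line 39).
First divergence: position 9 — shown 'enter merge_totals: left 2 right 8', intended 'enter merge_totals: left 8 right 2'.
Intended log window:
  7: index_entries: inputs 24 and 3
  8: stage result 8
  9: enter merge_totals: left 8 right 2
Execution walk:
  derive_floor([6, 12, -3, -4, 0, 12, 5], 12) -> 1  [called from bind_quota, line 10]
  bind_quota([6, 12, -3, -4, 0, 12, 5], 12) -> 24  [called from count_flags, line 23]
  index_entries(24, 3) -> 8  [called from count_flags, line 25]
  count_flags([6, 12, -3, -4, 0, 12, 5], 12) -> 8  [called from main, line 37]
  merge_totals(2, 8) -> 0  [called from main, line 39]
Log origin:
  1 — main, line 36
  2 — count_flags, line 22
  3 — bind_quota, line 9
  4 — derive_floor, line 2
  5 — derive_floor, line 5
  6 — bind_quota, line 11
  7 — index_entries, line 16
  8 — main, line 38
  9 — merge_totals, line 28
A correct fix: line 39: replace `merge_totals(2, step)` with `merge_totals(step, 2)`.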